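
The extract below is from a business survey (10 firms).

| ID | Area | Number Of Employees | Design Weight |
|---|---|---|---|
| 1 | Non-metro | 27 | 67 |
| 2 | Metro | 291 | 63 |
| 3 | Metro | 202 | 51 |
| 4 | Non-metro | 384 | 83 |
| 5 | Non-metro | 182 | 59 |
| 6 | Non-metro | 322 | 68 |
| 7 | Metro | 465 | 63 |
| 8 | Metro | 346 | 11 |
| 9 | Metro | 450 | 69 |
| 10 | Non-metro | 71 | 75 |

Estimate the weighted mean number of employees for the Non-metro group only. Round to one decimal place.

203.5

Non-metro rows: 1, 4, 5, 6, 10
Weighted sum = 27×67 + 384×83 + 182×59 + 322×68 + 71×75
  = 1809 + 31872 + 10738 + 21896 + 5325 = 71640
Sum of weights = 352
Weighted mean = 71640 / 352 = 203.52273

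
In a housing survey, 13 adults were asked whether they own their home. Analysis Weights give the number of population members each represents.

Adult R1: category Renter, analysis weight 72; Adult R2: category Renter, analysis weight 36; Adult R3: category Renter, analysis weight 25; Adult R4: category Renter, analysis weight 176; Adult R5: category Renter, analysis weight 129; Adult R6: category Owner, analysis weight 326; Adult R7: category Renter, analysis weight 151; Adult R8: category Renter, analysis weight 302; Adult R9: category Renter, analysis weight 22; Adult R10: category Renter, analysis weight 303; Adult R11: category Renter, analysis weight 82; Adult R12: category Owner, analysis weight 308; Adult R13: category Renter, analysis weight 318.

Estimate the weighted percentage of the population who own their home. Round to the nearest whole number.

Sum of weights for 'Owner' = 326 + 308 = 634
Total weight = 2250
Weighted proportion = 634 / 2250 = 0.28177778 → 28.177778%

28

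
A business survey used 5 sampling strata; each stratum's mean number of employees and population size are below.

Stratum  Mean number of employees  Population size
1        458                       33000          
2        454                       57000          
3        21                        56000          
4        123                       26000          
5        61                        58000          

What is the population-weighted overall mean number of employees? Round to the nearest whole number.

213

Σ Nₕ·x̄ₕ = 458×33000 + 454×57000 + 21×56000 + 123×26000 + 61×58000
  = 15114000 + 25878000 + 1176000 + 3198000 + 3538000 = 48904000
Σ Nₕ = 33000 + 57000 + 56000 + 26000 + 58000 = 230000
Overall mean = 48904000 / 230000 = 212.62609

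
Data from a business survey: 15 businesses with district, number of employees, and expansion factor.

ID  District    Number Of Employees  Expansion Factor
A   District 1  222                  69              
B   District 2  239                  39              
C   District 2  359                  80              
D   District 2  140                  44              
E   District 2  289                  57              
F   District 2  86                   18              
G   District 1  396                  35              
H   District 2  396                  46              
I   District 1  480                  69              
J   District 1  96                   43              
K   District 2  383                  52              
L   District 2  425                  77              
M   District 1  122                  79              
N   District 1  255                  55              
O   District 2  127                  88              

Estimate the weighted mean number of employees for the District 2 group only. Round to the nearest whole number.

District 2 rows: B, C, D, E, F, H, K, L, O
Weighted sum = 239×39 + 359×80 + 140×44 + 289×57 + 86×18 + 396×46 + 383×52 + 425×77 + 127×88
  = 144255
Sum of weights = 39 + 80 + 44 + 57 + 18 + 46 + 52 + 77 + 88 = 501
Weighted mean = 144255 / 501 = 287.93413

288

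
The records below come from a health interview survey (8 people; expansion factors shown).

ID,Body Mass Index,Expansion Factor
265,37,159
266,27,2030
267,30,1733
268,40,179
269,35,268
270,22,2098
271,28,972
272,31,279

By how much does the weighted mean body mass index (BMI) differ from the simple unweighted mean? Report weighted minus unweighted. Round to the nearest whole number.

-4

Unweighted sum = 37 + 27 + 30 + 40 + 35 + 22 + 28 + 31 = 250
Unweighted mean = 250 / 8 = 31.25
Weighted sum = 37×159 + 27×2030 + 30×1733 + 40×179 + 35×268 + 22×2098 + 28×972 + 31×279
  = 211244
Sum of weights = 159 + 2030 + 1733 + 179 + 268 + 2098 + 972 + 279 = 7718
Weighted mean = 211244 / 7718 = 27.370303
Difference (weighted minus unweighted) = -3.8796968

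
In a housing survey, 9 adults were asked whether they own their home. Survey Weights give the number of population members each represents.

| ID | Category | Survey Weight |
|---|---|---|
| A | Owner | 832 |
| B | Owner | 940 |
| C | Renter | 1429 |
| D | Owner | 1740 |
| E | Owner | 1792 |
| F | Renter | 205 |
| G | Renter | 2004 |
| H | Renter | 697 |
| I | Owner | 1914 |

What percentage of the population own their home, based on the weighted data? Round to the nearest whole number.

Sum of weights for 'Owner' = 832 + 940 + 1740 + 1792 + 1914 = 7218
Total weight = 11553
Weighted proportion = 7218 / 11553 = 0.62477279 → 62.477279%

62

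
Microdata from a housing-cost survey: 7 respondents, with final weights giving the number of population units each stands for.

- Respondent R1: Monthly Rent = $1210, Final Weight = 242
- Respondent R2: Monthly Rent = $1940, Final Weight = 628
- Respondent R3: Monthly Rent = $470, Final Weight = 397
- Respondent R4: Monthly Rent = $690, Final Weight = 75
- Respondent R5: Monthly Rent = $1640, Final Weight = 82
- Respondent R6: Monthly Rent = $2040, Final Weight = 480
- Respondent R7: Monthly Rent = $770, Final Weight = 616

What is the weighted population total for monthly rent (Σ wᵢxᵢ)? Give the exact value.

Weighted total = 1210×242 + 1940×628 + 470×397 + 690×75 + 1640×82 + 2040×480 + 770×616
  = 292820 + 1218320 + 186590 + 51750 + 134480 + 979200 + 474320 = 3337480

3337480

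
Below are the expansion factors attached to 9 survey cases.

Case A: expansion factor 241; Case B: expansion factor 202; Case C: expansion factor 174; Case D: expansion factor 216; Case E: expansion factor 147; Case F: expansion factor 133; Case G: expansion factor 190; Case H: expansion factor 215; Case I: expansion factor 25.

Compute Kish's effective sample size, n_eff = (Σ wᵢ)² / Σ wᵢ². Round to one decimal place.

Σ wᵢ = 241 + 202 + 174 + 216 + 147 + 133 + 190 + 215 + 25 = 1543
Σ wᵢ² = 58081 + 40804 + 30276 + 46656 + 21609 + 17689 + 36100 + 46225 + 625 = 298065
n_eff = 1543² / 298065 = 2380849 / 298065 = 7.9876839

8.0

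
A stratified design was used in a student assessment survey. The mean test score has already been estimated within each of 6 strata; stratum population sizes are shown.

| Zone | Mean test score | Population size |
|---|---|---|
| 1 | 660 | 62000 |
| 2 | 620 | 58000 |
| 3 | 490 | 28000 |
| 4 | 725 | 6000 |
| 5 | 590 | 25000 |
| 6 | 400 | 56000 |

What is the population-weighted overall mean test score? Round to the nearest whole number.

Σ Nₕ·x̄ₕ = 660×62000 + 620×58000 + 490×28000 + 725×6000 + 590×25000 + 400×56000
  = 40920000 + 35960000 + 13720000 + 4350000 + 14750000 + 22400000 = 132100000
Σ Nₕ = 62000 + 58000 + 28000 + 6000 + 25000 + 56000 = 235000
Overall mean = 132100000 / 235000 = 562.12766

562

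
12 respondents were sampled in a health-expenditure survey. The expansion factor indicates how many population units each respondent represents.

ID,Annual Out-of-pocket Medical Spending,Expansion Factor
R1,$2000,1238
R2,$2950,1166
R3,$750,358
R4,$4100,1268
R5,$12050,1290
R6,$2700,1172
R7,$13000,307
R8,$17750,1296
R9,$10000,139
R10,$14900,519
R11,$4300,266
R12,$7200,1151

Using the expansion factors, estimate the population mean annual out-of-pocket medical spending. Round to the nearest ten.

Weighted sum = 2000×1238 + 2950×1166 + 750×358 + 4100×1268 + 12050×1290 + 2700×1172 + 13000×307 + 17750×1296 + 10000×139 + 14900×519 + 4300×266 + 7200×1151
  = 2476000 + 3439700 + 268500 + 5198800 + 15544500 + 3164400 + 3991000 + 23004000 + 1390000 + 7733100 + 1143800 + 8287200 = 75641000
Sum of weights = 1238 + 1166 + 358 + 1268 + 1290 + 1172 + 307 + 1296 + 139 + 519 + 266 + 1151 = 10170
Weighted mean = 75641000 / 10170 = 7437.6598

7440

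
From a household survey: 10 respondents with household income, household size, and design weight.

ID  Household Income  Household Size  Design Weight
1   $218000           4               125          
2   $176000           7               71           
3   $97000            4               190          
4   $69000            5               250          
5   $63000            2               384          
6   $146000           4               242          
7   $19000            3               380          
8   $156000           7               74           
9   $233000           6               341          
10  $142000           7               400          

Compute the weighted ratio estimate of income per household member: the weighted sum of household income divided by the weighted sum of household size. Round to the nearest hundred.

25800

Σ wᵢ·y = 218000×125 + 176000×71 + 97000×190 + 69000×250 + 63000×384 + 146000×242 + 19000×380 + 156000×74 + 233000×341 + 142000×400
  = 289967000
Σ wᵢ·x = 4×125 + 7×71 + 4×190 + 5×250 + 2×384 + 4×242 + 3×380 + 7×74 + 6×341 + 7×400
  = 500 + 497 + 760 + 1250 + 768 + 968 + 1140 + 518 + 2046 + 2800 = 11247
Ratio = 289967000 / 11247 = 25781.72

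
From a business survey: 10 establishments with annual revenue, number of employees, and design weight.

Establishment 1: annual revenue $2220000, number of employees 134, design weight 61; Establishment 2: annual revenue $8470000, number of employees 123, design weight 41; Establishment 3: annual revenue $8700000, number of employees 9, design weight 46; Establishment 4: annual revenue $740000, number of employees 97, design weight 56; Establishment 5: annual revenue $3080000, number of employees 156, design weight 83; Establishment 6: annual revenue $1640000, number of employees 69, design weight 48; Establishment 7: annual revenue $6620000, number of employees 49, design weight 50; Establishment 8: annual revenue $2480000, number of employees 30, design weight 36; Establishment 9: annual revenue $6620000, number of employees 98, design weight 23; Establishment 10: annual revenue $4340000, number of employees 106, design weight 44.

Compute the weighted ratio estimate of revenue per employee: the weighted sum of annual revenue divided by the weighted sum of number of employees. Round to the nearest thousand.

Σ wᵢ·y = 2220000×61 + 8470000×41 + 8700000×46 + 740000×56 + 3080000×83 + 1640000×48 + 6620000×50 + 2480000×36 + 6620000×23 + 4340000×44
  = 135420000 + 347270000 + 400200000 + 41440000 + 255640000 + 78720000 + 331000000 + 89280000 + 152260000 + 190960000 = 2022190000
Σ wᵢ·x = 45771
Ratio = 2022190000 / 45771 = 44180.595

44000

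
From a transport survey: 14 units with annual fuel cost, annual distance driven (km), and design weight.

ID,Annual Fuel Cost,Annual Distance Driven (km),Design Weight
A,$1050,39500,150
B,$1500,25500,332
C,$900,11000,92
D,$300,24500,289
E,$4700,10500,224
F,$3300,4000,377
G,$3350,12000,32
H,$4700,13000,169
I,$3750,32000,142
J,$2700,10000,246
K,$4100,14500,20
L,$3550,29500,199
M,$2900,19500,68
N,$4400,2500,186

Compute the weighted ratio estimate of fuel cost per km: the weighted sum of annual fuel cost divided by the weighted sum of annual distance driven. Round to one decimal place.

0.2

Σ wᵢ·y = 7024150
Σ wᵢ·x = 43880000
Ratio = 7024150 / 43880000 = 0.16007634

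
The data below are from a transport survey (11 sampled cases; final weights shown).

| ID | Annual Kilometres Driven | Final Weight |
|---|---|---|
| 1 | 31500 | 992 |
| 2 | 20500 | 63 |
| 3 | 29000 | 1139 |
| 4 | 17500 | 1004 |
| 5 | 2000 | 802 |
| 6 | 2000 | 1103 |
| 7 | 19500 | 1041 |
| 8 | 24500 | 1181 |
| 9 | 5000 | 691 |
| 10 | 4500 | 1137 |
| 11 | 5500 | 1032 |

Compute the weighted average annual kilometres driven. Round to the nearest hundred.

Weighted sum = 31500×992 + 20500×63 + 29000×1139 + 17500×1004 + 2000×802 + 2000×1103 + 19500×1041 + 24500×1181 + 5000×691 + 4500×1137 + 5500×1032
  = 31248000 + 1291500 + 33031000 + 17570000 + 1604000 + 2206000 + 20299500 + 28934500 + 3455000 + 5116500 + 5676000 = 150432000
Sum of weights = 992 + 63 + 1139 + 1004 + 802 + 1103 + 1041 + 1181 + 691 + 1137 + 1032 = 10185
Weighted mean = 150432000 / 10185 = 14769.956

14800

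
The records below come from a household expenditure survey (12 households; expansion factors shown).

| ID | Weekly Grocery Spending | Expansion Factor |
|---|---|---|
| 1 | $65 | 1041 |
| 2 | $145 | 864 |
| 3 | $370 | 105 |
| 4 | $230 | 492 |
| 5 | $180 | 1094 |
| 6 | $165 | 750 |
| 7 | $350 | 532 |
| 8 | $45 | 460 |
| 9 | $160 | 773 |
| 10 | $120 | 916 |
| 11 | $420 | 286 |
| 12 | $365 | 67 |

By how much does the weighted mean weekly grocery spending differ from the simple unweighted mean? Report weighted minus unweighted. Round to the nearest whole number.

-48

Unweighted sum = 2615
Unweighted mean = 2615 / 12 = 217.91667
Weighted sum = 65×1041 + 145×864 + 370×105 + 230×492 + 180×1094 + 165×750 + 350×532 + 45×460 + 160×773 + 120×916 + 420×286 + 365×67
  = 67665 + 125280 + 38850 + 113160 + 196920 + 123750 + 186200 + 20700 + 123680 + 109920 + 120120 + 24455 = 1250700
Sum of weights = 1041 + 864 + 105 + 492 + 1094 + 750 + 532 + 460 + 773 + 916 + 286 + 67 = 7380
Weighted mean = 1250700 / 7380 = 169.47154
Difference (weighted minus unweighted) = -48.445122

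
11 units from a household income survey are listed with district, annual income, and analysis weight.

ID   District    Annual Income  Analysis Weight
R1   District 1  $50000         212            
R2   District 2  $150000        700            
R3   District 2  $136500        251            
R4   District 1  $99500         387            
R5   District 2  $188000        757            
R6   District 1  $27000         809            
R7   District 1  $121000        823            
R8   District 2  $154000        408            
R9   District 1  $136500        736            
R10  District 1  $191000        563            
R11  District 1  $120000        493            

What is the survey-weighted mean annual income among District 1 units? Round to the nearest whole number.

108797

District 1 rows: R1, R4, R6, R7, R9, R10, R11
Weighted sum = 50000×212 + 99500×387 + 27000×809 + 121000×823 + 136500×736 + 191000×563 + 120000×493
  = 10600000 + 38506500 + 21843000 + 99583000 + 100464000 + 107533000 + 59160000 = 437689500
Sum of weights = 212 + 387 + 809 + 823 + 736 + 563 + 493 = 4023
Weighted mean = 437689500 / 4023 = 108796.79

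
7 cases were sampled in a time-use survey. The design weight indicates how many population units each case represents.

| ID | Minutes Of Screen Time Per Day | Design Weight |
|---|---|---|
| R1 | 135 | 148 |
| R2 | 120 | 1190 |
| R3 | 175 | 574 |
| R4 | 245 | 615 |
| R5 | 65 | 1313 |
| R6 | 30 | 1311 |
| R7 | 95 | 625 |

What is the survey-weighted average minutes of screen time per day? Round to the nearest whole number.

104

Weighted sum = 597955
Sum of weights = 148 + 1190 + 574 + 615 + 1313 + 1311 + 625 = 5776
Weighted mean = 597955 / 5776 = 103.52407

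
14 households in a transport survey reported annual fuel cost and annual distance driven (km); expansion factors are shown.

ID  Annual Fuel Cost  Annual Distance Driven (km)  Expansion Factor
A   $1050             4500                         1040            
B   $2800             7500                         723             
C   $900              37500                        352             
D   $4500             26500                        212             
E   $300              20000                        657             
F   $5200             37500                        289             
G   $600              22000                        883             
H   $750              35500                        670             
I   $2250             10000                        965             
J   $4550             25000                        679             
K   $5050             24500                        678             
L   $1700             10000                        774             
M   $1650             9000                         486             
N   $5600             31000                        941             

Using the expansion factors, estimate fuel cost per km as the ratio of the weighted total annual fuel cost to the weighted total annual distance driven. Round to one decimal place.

Σ wᵢ·y = 23191300
Σ wᵢ·x = 180630000
Ratio = 23191300 / 180630000 = 0.12839119

0.1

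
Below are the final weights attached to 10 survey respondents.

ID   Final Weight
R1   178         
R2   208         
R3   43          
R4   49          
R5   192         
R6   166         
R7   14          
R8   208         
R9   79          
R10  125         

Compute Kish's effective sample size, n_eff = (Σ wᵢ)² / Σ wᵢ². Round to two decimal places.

7.62

Σ wᵢ = 1262
Σ wᵢ² = 31684 + 43264 + 1849 + 2401 + 36864 + 27556 + 196 + 43264 + 6241 + 15625 = 208944
n_eff = 1262² / 208944 = 1592644 / 208944 = 7.6223486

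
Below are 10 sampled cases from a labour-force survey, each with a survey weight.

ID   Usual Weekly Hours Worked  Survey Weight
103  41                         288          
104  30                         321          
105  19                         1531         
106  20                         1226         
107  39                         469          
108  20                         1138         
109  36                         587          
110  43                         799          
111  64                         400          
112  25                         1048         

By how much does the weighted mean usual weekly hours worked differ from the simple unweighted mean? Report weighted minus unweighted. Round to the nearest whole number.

-5

Unweighted sum = 337
Unweighted mean = 337 / 10 = 33.7
Weighted sum = 41×288 + 30×321 + 19×1531 + 20×1226 + 39×469 + 20×1138 + 36×587 + 43×799 + 64×400 + 25×1048
  = 11808 + 9630 + 29089 + 24520 + 18291 + 22760 + 21132 + 34357 + 25600 + 26200 = 223387
Sum of weights = 288 + 321 + 1531 + 1226 + 469 + 1138 + 587 + 799 + 400 + 1048 = 7807
Weighted mean = 223387 / 7807 = 28.61368
Difference (weighted minus unweighted) = -5.08632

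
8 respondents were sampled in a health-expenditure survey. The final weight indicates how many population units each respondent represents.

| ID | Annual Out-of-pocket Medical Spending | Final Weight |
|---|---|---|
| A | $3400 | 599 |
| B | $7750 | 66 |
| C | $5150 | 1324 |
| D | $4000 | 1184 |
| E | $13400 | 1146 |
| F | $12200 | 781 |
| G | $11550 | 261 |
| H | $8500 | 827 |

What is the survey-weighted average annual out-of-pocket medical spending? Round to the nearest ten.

7920

Weighted sum = 3400×599 + 7750×66 + 5150×1324 + 4000×1184 + 13400×1146 + 12200×781 + 11550×261 + 8500×827
  = 2036600 + 511500 + 6818600 + 4736000 + 15356400 + 9528200 + 3014550 + 7029500 = 49031350
Sum of weights = 599 + 66 + 1324 + 1184 + 1146 + 781 + 261 + 827 = 6188
Weighted mean = 49031350 / 6188 = 7923.6183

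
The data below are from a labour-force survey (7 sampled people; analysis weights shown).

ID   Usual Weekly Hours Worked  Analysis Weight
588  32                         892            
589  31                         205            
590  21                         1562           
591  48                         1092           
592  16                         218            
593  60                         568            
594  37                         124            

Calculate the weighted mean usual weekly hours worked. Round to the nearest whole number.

Weighted sum = 32×892 + 31×205 + 21×1562 + 48×1092 + 16×218 + 60×568 + 37×124
  = 28544 + 6355 + 32802 + 52416 + 3488 + 34080 + 4588 = 162273
Sum of weights = 892 + 205 + 1562 + 1092 + 218 + 568 + 124 = 4661
Weighted mean = 162273 / 4661 = 34.815061

35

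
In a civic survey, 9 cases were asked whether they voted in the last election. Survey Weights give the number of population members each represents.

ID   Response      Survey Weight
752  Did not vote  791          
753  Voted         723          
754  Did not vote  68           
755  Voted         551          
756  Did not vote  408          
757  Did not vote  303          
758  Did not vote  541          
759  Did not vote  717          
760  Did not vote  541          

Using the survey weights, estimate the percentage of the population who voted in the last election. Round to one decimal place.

Sum of weights for 'Voted' = 723 + 551 = 1274
Total weight = 791 + 723 + 68 + 551 + 408 + 303 + 541 + 717 + 541 = 4643
Weighted proportion = 1274 / 4643 = 0.27439156 → 27.439156%

27.4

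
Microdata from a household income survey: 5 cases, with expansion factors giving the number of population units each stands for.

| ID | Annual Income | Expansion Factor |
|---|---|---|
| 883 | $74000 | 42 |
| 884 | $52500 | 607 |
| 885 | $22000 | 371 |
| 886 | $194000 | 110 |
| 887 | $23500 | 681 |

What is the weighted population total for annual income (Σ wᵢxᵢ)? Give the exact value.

Weighted total = 74000×42 + 52500×607 + 22000×371 + 194000×110 + 23500×681
  = 3108000 + 31867500 + 8162000 + 21340000 + 16003500 = 80481000

80481000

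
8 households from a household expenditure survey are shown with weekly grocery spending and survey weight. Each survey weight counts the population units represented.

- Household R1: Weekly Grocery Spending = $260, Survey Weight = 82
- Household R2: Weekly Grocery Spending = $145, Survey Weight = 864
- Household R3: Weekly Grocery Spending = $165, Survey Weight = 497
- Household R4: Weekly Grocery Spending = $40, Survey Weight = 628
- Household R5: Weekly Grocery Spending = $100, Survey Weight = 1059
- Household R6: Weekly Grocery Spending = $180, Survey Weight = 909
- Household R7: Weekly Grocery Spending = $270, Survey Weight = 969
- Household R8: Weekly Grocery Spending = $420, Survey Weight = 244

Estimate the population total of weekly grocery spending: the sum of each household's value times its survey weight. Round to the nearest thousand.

Weighted total = 260×82 + 145×864 + 165×497 + 40×628 + 100×1059 + 180×909 + 270×969 + 420×244
  = 21320 + 125280 + 82005 + 25120 + 105900 + 163620 + 261630 + 102480 = 887355

887000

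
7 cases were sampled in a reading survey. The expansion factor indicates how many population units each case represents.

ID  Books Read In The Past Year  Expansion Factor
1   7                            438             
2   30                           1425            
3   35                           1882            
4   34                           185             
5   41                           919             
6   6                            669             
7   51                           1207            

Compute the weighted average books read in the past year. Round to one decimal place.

Weighted sum = 7×438 + 30×1425 + 35×1882 + 34×185 + 41×919 + 6×669 + 51×1207
  = 3066 + 42750 + 65870 + 6290 + 37679 + 4014 + 61557 = 221226
Sum of weights = 6725
Weighted mean = 221226 / 6725 = 32.896059

32.9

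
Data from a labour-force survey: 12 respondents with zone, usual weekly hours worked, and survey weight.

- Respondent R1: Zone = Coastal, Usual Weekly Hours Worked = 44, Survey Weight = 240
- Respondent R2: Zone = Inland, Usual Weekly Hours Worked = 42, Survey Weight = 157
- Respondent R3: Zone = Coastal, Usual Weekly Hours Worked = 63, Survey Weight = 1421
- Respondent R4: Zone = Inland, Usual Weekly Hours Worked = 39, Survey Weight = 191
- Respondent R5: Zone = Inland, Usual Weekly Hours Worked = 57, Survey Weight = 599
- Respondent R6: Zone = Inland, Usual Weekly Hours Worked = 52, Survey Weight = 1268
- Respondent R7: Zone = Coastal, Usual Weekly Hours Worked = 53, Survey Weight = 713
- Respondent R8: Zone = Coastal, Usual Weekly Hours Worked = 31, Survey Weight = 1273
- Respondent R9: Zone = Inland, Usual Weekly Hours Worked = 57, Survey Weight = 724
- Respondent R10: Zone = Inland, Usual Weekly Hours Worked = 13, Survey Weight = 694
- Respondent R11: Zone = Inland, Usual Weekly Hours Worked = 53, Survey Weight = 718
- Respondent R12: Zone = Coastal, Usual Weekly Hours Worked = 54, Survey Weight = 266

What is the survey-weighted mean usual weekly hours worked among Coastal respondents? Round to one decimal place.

Coastal rows: R1, R3, R7, R8, R12
Weighted sum = 44×240 + 63×1421 + 53×713 + 31×1273 + 54×266
  = 10560 + 89523 + 37789 + 39463 + 14364 = 191699
Sum of weights = 3913
Weighted mean = 191699 / 3913 = 48.990289

49.0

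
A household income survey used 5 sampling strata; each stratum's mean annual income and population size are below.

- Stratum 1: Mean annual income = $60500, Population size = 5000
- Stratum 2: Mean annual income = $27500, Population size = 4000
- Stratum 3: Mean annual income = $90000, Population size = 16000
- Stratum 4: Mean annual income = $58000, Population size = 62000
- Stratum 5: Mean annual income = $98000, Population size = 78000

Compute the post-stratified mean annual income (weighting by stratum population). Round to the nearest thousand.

79000

Σ Nₕ·x̄ₕ = 13092500000
Σ Nₕ = 5000 + 4000 + 16000 + 62000 + 78000 = 165000
Overall mean = 13092500000 / 165000 = 79348.485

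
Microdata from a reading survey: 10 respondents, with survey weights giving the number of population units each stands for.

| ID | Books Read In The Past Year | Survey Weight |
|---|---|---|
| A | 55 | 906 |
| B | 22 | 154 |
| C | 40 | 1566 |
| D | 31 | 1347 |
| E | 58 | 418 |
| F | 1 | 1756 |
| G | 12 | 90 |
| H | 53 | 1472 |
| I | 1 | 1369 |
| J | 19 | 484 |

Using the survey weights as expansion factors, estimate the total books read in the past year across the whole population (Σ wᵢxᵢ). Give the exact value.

273276

Weighted total = 55×906 + 22×154 + 40×1566 + 31×1347 + 58×418 + 1×1756 + 12×90 + 53×1472 + 1×1369 + 19×484
  = 273276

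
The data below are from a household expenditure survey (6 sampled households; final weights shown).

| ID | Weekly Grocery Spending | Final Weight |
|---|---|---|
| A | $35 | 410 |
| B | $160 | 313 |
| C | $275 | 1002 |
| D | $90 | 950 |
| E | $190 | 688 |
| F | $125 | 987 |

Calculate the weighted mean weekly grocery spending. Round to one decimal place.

156.2

Weighted sum = 679575
Sum of weights = 410 + 313 + 1002 + 950 + 688 + 987 = 4350
Weighted mean = 679575 / 4350 = 156.22414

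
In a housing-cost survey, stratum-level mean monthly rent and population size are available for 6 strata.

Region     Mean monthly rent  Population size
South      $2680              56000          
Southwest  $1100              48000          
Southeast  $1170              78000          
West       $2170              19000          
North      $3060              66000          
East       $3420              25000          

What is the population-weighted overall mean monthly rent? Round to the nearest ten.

2130

Σ Nₕ·x̄ₕ = 622830000
Σ Nₕ = 56000 + 48000 + 78000 + 19000 + 66000 + 25000 = 292000
Overall mean = 622830000 / 292000 = 2132.9795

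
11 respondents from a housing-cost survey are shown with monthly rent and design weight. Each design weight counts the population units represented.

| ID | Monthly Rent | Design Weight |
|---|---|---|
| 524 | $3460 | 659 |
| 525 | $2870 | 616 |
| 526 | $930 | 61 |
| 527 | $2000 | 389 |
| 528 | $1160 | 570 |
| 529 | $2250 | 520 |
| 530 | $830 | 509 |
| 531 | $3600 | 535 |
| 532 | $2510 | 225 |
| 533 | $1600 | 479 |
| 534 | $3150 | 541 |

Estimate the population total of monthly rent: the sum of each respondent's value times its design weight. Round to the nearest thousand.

Weighted total = 3460×659 + 2870×616 + 930×61 + 2000×389 + 1160×570 + 2250×520 + 830×509 + 3600×535 + 2510×225 + 1600×479 + 3150×541
  = 2280140 + 1767920 + 56730 + 778000 + 661200 + 1170000 + 422470 + 1926000 + 564750 + 766400 + 1704150 = 12097760

12098000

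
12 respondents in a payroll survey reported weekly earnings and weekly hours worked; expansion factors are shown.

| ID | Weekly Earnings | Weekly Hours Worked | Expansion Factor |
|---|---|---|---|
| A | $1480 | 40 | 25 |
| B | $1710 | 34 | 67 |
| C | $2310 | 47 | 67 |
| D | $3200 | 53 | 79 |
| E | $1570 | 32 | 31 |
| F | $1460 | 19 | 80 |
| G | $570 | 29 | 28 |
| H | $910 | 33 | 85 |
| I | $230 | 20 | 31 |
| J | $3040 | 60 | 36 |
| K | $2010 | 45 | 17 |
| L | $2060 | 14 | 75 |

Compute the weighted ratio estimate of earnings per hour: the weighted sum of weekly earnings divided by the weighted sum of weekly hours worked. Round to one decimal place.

52.6

Σ wᵢ·y = 1480×25 + 1710×67 + 2310×67 + 3200×79 + 1570×31 + 1460×80 + 570×28 + 910×85 + 230×31 + 3040×36 + 2010×17 + 2060×75
  = 1123160
Σ wᵢ·x = 40×25 + 34×67 + 47×67 + 53×79 + 32×31 + 19×80 + 29×28 + 33×85 + 20×31 + 60×36 + 45×17 + 14×75
  = 1000 + 2278 + 3149 + 4187 + 992 + 1520 + 812 + 2805 + 620 + 2160 + 765 + 1050 = 21338
Ratio = 1123160 / 21338 = 52.636611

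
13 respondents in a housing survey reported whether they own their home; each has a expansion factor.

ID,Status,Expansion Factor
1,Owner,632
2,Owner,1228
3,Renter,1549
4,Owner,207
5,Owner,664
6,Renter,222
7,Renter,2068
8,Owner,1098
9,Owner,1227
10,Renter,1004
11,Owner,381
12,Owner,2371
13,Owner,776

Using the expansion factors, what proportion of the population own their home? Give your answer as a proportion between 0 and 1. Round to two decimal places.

0.64

Sum of weights for 'Owner' = 632 + 1228 + 207 + 664 + 1098 + 1227 + 381 + 2371 + 776 = 8584
Total weight = 13427
Weighted proportion = 8584 / 13427 = 0.63930886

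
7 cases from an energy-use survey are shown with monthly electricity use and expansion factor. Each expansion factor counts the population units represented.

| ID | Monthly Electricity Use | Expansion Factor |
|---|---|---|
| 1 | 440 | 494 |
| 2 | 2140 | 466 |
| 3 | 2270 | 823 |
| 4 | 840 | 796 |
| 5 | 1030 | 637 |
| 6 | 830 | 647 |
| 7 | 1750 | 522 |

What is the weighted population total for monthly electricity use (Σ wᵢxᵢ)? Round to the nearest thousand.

Weighted total = 5858070

5858000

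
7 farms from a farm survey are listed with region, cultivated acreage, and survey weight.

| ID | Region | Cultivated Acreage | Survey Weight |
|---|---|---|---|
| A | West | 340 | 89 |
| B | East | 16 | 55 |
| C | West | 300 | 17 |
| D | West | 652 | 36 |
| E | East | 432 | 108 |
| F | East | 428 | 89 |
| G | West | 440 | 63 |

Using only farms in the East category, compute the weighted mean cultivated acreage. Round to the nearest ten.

East rows: B, E, F
Weighted sum = 16×55 + 432×108 + 428×89
  = 880 + 46656 + 38092 = 85628
Sum of weights = 55 + 108 + 89 = 252
Weighted mean = 85628 / 252 = 339.79365

340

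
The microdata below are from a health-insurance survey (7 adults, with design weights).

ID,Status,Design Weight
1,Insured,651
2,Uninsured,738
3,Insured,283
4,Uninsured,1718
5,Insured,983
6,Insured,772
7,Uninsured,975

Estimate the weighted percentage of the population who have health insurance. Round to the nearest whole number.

44

Sum of weights for 'Insured' = 651 + 283 + 983 + 772 = 2689
Total weight = 651 + 738 + 283 + 1718 + 983 + 772 + 975 = 6120
Weighted proportion = 2689 / 6120 = 0.43937908 → 43.937908%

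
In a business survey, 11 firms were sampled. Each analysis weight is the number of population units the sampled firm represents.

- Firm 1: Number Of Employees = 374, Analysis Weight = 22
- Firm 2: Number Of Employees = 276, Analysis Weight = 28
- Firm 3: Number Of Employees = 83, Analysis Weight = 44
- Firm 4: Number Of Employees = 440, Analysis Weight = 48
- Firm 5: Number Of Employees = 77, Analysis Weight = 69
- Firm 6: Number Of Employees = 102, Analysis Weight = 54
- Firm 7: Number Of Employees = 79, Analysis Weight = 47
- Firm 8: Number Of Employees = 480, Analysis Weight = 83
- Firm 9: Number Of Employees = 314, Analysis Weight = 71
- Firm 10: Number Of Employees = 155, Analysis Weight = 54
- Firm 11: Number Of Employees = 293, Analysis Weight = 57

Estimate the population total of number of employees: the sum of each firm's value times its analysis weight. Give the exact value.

Weighted total = 374×22 + 276×28 + 83×44 + 440×48 + 77×69 + 102×54 + 79×47 + 480×83 + 314×71 + 155×54 + 293×57
  = 142467

142467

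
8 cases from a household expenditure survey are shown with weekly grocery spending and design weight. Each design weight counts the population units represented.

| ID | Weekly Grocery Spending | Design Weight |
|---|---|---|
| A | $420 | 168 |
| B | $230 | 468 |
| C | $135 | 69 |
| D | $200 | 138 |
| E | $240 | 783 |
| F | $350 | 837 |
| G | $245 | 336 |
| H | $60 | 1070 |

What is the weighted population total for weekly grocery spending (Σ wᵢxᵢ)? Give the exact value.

842505

Weighted total = 420×168 + 230×468 + 135×69 + 200×138 + 240×783 + 350×837 + 245×336 + 60×1070
  = 842505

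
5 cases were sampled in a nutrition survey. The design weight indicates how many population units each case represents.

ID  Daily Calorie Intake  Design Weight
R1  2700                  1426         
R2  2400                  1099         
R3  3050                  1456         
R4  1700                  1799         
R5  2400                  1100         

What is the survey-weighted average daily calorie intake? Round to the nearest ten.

2420

Weighted sum = 2700×1426 + 2400×1099 + 3050×1456 + 1700×1799 + 2400×1100
  = 16626900
Sum of weights = 6880
Weighted mean = 16626900 / 6880 = 2416.7006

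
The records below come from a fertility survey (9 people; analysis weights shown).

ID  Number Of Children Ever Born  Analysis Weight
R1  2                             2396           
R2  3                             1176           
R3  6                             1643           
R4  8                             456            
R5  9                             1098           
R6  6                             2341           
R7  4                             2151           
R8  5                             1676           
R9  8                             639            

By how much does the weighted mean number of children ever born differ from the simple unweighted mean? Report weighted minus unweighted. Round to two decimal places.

-0.67

Unweighted sum = 2 + 3 + 6 + 8 + 9 + 6 + 4 + 5 + 8 = 51
Unweighted mean = 51 / 9 = 5.6666667
Weighted sum = 2×2396 + 3×1176 + 6×1643 + 8×456 + 9×1098 + 6×2341 + 4×2151 + 5×1676 + 8×639
  = 67850
Sum of weights = 2396 + 1176 + 1643 + 456 + 1098 + 2341 + 2151 + 1676 + 639 = 13576
Weighted mean = 67850 / 13576 = 4.9977902
Difference (weighted minus unweighted) = -0.66887645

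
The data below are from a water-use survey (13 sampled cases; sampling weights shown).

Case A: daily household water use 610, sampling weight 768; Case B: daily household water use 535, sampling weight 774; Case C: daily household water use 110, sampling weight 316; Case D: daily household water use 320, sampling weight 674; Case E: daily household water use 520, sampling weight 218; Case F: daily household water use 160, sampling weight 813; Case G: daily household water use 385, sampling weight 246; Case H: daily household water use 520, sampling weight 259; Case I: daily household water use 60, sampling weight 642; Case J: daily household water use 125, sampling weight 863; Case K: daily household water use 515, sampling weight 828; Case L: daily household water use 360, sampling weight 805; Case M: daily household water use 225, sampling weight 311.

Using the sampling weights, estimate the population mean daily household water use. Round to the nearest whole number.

Weighted sum = 2538430
Sum of weights = 7517
Weighted mean = 2538430 / 7517 = 337.6919

338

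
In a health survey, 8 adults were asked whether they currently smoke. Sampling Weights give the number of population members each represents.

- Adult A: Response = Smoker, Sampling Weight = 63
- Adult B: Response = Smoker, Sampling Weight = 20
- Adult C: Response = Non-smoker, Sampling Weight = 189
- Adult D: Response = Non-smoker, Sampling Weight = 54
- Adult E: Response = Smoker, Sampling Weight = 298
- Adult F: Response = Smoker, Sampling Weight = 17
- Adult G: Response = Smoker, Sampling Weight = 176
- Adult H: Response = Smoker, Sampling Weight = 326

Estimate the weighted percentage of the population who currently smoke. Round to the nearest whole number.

Sum of weights for 'Smoker' = 63 + 20 + 298 + 17 + 176 + 326 = 900
Total weight = 63 + 20 + 189 + 54 + 298 + 17 + 176 + 326 = 1143
Weighted proportion = 900 / 1143 = 0.78740157 → 78.740157%

79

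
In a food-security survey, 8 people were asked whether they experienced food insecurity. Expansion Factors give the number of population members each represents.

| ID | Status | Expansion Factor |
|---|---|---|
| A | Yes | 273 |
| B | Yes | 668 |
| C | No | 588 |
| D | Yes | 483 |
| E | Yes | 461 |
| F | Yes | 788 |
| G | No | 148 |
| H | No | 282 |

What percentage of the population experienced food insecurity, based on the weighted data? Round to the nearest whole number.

72

Sum of weights for 'Yes' = 273 + 668 + 483 + 461 + 788 = 2673
Total weight = 273 + 668 + 588 + 483 + 461 + 788 + 148 + 282 = 3691
Weighted proportion = 2673 / 3691 = 0.72419399 → 72.419399%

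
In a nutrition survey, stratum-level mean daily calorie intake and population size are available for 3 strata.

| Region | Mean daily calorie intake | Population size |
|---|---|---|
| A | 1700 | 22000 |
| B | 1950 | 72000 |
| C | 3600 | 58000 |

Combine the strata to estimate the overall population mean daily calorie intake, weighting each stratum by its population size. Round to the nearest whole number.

Σ Nₕ·x̄ₕ = 1700×22000 + 1950×72000 + 3600×58000
  = 37400000 + 140400000 + 208800000 = 386600000
Σ Nₕ = 22000 + 72000 + 58000 = 152000
Overall mean = 386600000 / 152000 = 2543.4211

2543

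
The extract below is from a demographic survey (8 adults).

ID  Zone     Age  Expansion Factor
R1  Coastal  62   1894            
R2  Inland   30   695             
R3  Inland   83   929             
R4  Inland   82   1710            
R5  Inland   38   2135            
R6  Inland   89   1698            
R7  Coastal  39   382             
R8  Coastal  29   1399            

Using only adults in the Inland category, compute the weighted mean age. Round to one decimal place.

65.6

Inland rows: R2, R3, R4, R5, R6
Weighted sum = 30×695 + 83×929 + 82×1710 + 38×2135 + 89×1698
  = 20850 + 77107 + 140220 + 81130 + 151122 = 470429
Sum of weights = 695 + 929 + 1710 + 2135 + 1698 = 7167
Weighted mean = 470429 / 7167 = 65.638203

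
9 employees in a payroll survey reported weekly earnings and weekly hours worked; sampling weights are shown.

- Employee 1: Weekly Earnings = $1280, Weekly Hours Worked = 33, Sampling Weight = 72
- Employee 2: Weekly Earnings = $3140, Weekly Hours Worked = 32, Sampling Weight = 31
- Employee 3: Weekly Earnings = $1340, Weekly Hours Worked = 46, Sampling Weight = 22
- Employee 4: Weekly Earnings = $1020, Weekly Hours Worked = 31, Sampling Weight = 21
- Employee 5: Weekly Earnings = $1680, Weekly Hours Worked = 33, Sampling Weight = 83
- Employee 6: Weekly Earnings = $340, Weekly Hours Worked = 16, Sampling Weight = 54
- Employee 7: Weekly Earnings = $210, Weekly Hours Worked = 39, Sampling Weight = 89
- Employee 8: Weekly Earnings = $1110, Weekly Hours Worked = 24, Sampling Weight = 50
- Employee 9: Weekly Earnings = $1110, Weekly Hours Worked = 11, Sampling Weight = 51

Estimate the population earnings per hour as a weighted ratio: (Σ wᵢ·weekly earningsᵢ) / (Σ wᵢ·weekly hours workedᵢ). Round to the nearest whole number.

38

Σ wᵢ·y = 529000
Σ wᵢ·x = 33×72 + 32×31 + 46×22 + 31×21 + 33×83 + 16×54 + 39×89 + 24×50 + 11×51
  = 13866
Ratio = 529000 / 13866 = 38.150873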